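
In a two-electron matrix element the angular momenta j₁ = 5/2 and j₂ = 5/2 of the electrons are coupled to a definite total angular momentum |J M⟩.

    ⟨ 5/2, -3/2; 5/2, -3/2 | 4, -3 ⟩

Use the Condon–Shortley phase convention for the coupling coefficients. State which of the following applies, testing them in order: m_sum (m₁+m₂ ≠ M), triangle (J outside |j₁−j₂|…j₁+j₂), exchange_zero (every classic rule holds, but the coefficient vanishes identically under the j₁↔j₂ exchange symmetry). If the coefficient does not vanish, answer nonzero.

m-sum: m₁+m₂ = -3/2+(-3/2) = -3, M = -3  ✓
triangle: |j₁−j₂| = 0 ≤ J = 4 ≤ j₁+j₂ = 5  ✓
exchange: j₁=j₂ and m₁=m₂, and (−1)^(j₁+j₂−J) = (−1)^1 = −1 forces ⟨j₁m₁;j₂m₂|JM⟩ = −⟨j₂m₂;j₁m₁|JM⟩ = −⟨j₁m₁;j₂m₂|JM⟩ ⇒ the coefficient vanishes identically
Racah sum check: Σ_k collapses to 0 ⇒ CG = 0

exchange_zero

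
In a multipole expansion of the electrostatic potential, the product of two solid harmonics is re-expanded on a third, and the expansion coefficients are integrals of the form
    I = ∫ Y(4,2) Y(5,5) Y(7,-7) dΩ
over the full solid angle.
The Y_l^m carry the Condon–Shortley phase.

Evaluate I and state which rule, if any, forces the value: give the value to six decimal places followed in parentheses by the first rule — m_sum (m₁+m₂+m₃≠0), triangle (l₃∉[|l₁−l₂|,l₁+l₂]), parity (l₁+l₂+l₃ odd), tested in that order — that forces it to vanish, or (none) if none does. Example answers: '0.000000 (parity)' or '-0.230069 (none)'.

Rules hold: Σm=0, L=16 even, 1≤7≤9.
N = 9·11·15 = 1485
Δ = 2!·6!·8!/17! = 1/6126120
Racah Σ t=0..2: t=0:+1/69120 t=1:−1/20736 t=2:+1/69120 = -1/51840
⇒ 3j(4 5 7; 0 0 0)² = 280/21879, sgn +1
Racah Σ t=2..2: t=2:+1/58060800 = 1/58060800
⇒ 3j(4 5 7; 2 5 -7)² = 3/136, sgn +1
4πI² = N·(3j₀)²·(3jₘ)² = 1575/3757
I = +1·√(0.419217/4π) = 0.18264793
No selection rule forces the value: the integral is nonzero (none).

0.182648 (none)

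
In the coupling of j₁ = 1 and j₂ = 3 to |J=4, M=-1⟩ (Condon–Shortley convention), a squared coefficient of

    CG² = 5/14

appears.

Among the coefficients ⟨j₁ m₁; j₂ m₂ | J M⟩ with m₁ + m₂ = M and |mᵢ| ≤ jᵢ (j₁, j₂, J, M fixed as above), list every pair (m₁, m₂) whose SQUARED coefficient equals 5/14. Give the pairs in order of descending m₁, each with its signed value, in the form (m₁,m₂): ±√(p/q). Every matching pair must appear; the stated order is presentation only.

Admissible pairs with m₁+m₂ = M = -1: (-1,0), (0,-1), (1,-2)
  (m₁,m₂)=(1,-2): CG² = 3/28, CG = +√(3/28)
  (m₁,m₂)=(0,-1): CG² = 15/28, CG = +√(15/28)
  (m₁,m₂)=(-1,0): CG² = 5/14, CG = +√(5/14)   ← matches the target
Pairs with CG² = 5/14: (-1,0): +√(5/14)

(-1,0): +√(5/14)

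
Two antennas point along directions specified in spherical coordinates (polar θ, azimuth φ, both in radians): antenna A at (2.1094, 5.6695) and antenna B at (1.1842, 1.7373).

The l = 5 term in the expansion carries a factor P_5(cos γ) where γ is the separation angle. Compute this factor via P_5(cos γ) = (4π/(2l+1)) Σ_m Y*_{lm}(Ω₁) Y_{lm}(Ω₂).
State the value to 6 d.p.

0.417435

Expand P_5 via completeness: Σ_{m} conj(Y_{5,m}) at Ω₁ times Y_{5,m} at Ω₂ —
  m=-5: Y*=-0.21577 - 0.01582j  Y=-0.23398 - 0.21290j  product 0.04712 + 0.04964j
  m=-4: Y*=0.31611 + 0.25923j  Y=0.32020 - 0.25161j  product 0.16644 + 0.00347j
  m=-3: Y*=-0.07992 - 0.28849j  Y=0.03679 + 0.06742j  product 0.01651 - 0.01600j
  m=-2: Y*=0.04544 - 0.12708j  Y=0.29711 - 0.10277j  product 0.00044 - 0.04243j
  m=-1: Y*=-0.27641 + 0.19471j  Y=0.02782 + 0.16553j  product -0.03992 - 0.04034j
  m=+0: Y*=-0.05662 + 0.00000j  Y=0.27877 + 0.00000j  product -0.01578 + 0.00000j
  m=+1: Y*=0.27641 + 0.19471j  Y=-0.02782 + 0.16553j  product -0.03992 + 0.04034j
  m=+2: Y*=0.04544 + 0.12708j  Y=0.29711 + 0.10277j  product 0.00044 + 0.04243j
  m=+3: Y*=0.07992 - 0.28849j  Y=-0.03679 + 0.06742j  product 0.01651 + 0.01600j
  m=+4: Y*=0.31611 - 0.25923j  Y=0.32020 + 0.25161j  product 0.16644 - 0.00347j
  m=+5: Y*=0.21577 - 0.01582j  Y=0.23398 - 0.21290j  product 0.04712 - 0.04964j
Total Σ_m = 0.36540 + 0.00000j. Multiply by 1.142397: 0.41744 + 0.00000j. P_5(cos γ) = 0.417435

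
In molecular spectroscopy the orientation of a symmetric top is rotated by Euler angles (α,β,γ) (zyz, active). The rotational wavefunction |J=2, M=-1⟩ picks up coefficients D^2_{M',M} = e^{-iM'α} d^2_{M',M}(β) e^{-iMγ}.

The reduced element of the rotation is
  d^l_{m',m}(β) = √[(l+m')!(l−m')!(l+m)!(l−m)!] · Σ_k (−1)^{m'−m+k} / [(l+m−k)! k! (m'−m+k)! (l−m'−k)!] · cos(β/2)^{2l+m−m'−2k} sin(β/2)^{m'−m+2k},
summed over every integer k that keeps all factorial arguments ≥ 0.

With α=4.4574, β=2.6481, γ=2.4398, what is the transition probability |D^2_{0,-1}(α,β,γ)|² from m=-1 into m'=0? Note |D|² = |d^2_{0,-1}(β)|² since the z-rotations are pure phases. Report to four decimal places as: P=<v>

Split into d^2_{0,-1}(β=2.6481) × two z-phases.
With c≡cos(β/2)=0.244250 and s≡sin(β/2)=0.969712, N=[2·2·1·6]^{1/2}=4.898979
The bounds max(0,m−m')=0 and min(l+m,l−m')=1 give 2 terms
  k=0: (−1)^1·4.8990/(2)·0.2443^3·0.9697^1 = -0.034612
  k=1: (−1)^2·4.8990/(2)·0.2443^1·0.9697^3 = +0.545556
d^2_{0,-1}(2.6481) = -0.034612 +0.545556 = +0.510944
|D^2_{0,-1}|² = |d^2_{0,-1}(β)|² = (+0.510944)² = 0.261064 (the z-rotation phases have unit modulus)

P=0.2611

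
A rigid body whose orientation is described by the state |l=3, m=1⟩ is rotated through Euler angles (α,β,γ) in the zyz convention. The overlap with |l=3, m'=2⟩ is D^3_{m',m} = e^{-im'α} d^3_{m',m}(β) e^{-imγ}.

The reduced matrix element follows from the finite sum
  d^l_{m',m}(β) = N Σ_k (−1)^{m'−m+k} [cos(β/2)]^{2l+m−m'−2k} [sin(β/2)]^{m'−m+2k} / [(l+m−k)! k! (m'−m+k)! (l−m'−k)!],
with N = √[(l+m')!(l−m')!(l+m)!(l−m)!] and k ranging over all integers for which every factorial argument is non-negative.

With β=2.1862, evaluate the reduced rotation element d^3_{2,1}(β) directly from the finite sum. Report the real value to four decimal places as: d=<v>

d=0.3727

d^3_{2,1}(β=2.1862) via the finite sum:
Half-angle: c=0.459735, s=0.888056. N=√(120·1·24·2)=75.894664
The bounds max(0,m−m')=0 and min(l+m,l−m')=1 give 2 terms
  k=0: (−1)^1·75.8947/(24)·0.4597^5·0.8881^1 = -0.057674
  k=1: (−1)^2·75.8947/(12)·0.4597^3·0.8881^3 = +0.430401
d^3_{2,1}(2.1862) = -0.057674 +0.430401 = +0.372727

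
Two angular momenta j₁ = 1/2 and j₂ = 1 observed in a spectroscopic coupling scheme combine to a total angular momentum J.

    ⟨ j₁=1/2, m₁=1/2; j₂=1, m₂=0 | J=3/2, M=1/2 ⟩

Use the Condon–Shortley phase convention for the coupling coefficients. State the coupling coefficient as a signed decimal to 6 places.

j₁+j₂−J=0  J+j₁−j₂=1  J−j₁+j₂=2  j₁+j₂+J+1=4
(j₁±m₁, j₂±m₂, J±M) = (1,0,1,1,2,1)
P² = 2/3
sum k=0..0:
  [0] +1/1 = 1
S = 1
C² = P²·S² = 2/3 ; C = +0.816497

+√(2/3) ≈ +0.816497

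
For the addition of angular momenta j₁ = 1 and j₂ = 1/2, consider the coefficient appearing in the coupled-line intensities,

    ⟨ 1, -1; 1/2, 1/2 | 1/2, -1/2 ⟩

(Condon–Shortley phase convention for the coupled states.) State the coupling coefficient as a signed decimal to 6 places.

−√(2/3) = -0.816497

j₁+j₂−J=1  J+j₁−j₂=1  J−j₁+j₂=0  j₁+j₂+J+1=3
(j₁±m₁, j₂±m₂, J±M) = (0,2,1,0,0,1)
P² = 2/3
sum k=1..1:
  [1] −1/1 = -1
S = -1
C² = P²·S² = 2/3 ; C = -0.816497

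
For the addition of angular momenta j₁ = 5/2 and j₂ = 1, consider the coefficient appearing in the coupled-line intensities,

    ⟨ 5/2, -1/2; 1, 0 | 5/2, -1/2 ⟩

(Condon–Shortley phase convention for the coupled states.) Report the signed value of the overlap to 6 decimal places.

j₁+j₂−J=1  J+j₁−j₂=4  J−j₁+j₂=1  j₁+j₂+J+1=7
(j₁±m₁, j₂±m₂, J±M) = (2,3,1,1,2,3)
P² = 144/35
sum k=0..1:
  [0] +1/6 = 1/6
  [1] −1/4 = -1/4
S = -1/12
C² = P²·S² = 1/35 ; C = -0.169031

−√(1/35) = -0.169031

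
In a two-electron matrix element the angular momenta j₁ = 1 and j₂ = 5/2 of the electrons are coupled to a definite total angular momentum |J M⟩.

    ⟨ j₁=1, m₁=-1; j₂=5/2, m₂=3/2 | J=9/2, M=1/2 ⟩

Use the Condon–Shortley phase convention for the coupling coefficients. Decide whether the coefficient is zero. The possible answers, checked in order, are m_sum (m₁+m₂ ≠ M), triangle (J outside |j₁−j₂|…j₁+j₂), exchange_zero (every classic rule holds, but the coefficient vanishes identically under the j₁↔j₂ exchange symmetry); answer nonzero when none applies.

m-sum: m₁+m₂ = -1+3/2 = 1/2, M = 1/2  ✓
triangle: need |j₁−j₂| ≤ J ≤ j₁+j₂, i.e. J ∈ [3/2, 7/2]; J = 9/2 is outside ✗ ⇒ coefficient is 0

triangle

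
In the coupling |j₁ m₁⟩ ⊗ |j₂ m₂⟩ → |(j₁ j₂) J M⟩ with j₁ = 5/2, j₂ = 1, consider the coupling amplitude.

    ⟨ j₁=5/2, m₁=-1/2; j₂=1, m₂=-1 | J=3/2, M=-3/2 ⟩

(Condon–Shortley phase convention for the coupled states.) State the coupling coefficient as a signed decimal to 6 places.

√[4·2!3!0!/6! · 2!3!0!2!0!3!] = √(48/5)
  +(−1)^0/∏(0,2,3,0,0,0)! = 1/12  (running 1/12)
⟨..|..⟩ = √(48/5)·(1/12) = +0.258199

+√(1/15) ≈ +0.258199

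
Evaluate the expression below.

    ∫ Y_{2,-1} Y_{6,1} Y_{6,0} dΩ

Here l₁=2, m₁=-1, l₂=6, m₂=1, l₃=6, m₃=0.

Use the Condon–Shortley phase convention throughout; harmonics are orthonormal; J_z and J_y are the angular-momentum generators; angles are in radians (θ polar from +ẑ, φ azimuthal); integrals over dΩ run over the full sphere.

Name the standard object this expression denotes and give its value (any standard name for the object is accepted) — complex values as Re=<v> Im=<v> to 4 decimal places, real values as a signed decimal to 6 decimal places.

Gaunt coefficient, -0.030344

This is a Gaunt coefficient — the integral of a triple product of spherical harmonics over the sphere.
Rules hold: Σm=0, L=14 even, 4≤6≤8.
N = 5·13·13 = 845
Δ = 2!·2!·10!/15! = 1/90090
Racah Σ t=0..2: t=0:+1/69120 t=1:−1/14400 t=2:+1/69120 = -7/172800
⇒ 3j(2 6 6; 0 0 0)² = 14/715, sgn -1
Racah Σ t=1..2: t=1:−1/34560 t=2:+1/28800 = 1/172800
⇒ 3j(2 6 6; -1 1 0)² = 1/1430, sgn +1
4πI² = N·(3j₀)²·(3jₘ)² = 7/605
I = -1·√(0.0115702/4π) = -0.03034355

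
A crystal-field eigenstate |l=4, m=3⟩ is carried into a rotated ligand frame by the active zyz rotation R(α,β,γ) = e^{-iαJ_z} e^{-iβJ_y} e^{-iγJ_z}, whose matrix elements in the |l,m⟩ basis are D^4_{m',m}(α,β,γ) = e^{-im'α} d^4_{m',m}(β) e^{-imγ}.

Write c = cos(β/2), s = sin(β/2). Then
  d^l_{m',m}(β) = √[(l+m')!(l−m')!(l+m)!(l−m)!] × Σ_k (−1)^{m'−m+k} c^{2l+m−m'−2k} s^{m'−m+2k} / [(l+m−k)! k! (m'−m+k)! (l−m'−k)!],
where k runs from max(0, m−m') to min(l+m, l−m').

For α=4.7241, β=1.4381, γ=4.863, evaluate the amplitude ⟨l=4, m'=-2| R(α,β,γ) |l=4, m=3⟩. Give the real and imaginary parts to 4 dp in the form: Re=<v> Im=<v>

Re=0.1834 Im=0.4015

D^4_{-2,3}(4.7241,1.4381,4.8630) = e^{-i·-2·4.7241}·d^4_{-2,3}(1.4381)·e^{-i·3·4.8630}. Compute d first:
c=cos(1.438100/2)=0.752432, s=sin(1.438100/2)=0.658670; N=√[2·720·5040·1]=2693.993318
k∈{5,6} keeps every argument non-negative
  k=5: (−1)^0·2693.9933/(240)·0.7524^3·0.6587^5 = +0.592825
  k=6: (−1)^1·2693.9933/(720)·0.7524^1·0.6587^7 = -0.151428
d^4_{-2,3}(1.4381) = +0.592825 -0.151428 = +0.441397
Attach z-rotation phases: D = e^{-i(-2)(4.7241)}·(+0.441397)·e^{-i(3)(4.8630)} = +0.183368+0.401507i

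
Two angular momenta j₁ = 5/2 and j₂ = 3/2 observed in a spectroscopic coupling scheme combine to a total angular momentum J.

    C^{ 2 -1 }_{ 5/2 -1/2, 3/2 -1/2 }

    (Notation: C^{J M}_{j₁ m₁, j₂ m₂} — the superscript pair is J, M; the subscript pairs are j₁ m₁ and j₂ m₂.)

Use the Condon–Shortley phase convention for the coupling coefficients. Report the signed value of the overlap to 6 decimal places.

-0.545545  (= −√(25/84))

triangle: 2!*3!*1!/7! = 12/5040
(j±m)!: 2!*3!*1!*2!*1!*3! = 144
prefactor² = (2J+1)*Δ*N² = 12/7
  k=0: +1/(0!*2!*3!*1!*0!*0!) = 1/12
  k=1: −1/(1!*1!*2!*0!*1!*1!) = -1/2
Σ = -5/12  ⇒  CG² = 12/7*(-5/12)² = 25/84
CG = −√(25/84) = -0.545545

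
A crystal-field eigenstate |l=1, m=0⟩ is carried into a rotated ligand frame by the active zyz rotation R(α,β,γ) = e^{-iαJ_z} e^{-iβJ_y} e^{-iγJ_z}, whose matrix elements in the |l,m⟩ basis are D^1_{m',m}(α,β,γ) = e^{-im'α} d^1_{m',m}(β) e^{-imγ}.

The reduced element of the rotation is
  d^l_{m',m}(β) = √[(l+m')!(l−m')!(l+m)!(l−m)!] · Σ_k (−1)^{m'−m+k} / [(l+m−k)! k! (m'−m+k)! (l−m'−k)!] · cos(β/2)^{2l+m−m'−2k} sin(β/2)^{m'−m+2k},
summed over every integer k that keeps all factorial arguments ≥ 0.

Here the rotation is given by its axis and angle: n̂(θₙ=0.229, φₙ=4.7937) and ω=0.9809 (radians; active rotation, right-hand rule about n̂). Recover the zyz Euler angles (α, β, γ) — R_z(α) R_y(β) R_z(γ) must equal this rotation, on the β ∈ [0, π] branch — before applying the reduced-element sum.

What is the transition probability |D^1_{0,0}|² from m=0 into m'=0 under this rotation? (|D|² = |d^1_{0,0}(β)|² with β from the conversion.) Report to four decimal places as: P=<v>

Axis–angle → zyz. n̂ = (sinθₙcosφₙ, sinθₙsinφₙ, cosθₙ) = (+0.018438, -0.226254, +0.973894), ω = 0.9809.
R = I cosω + sinω [n̂]ₓ + (1−cosω) n̂n̂ᵀ gives
  R = [+0.556426, -0.811155, -0.180049; +0.807453, +0.578989, -0.113095; +0.195984, -0.082452, +0.977135]
β = atan2(√(R₁₃²+R₂₃²), R₃₃) = 0.214258; α = atan2(R₂₃, R₁₃) mod 2π = 3.702444; γ = atan2(R₃₂, −R₃₁) mod 2π = 3.539822
Split into d^1_{0,0}(β=0.2143) × two z-phases.
Half-angle: c=0.994267, s=0.106924. N=√(1·1·1·1)=1.000000
The bounds max(0,m−m')=0 and min(l+m,l−m')=1 give 2 terms
  k=0: (−1)^0·1.0000/(1)·0.9943^2·0.1069^0 = +0.988567
  k=1: (−1)^1·1.0000/(1)·0.9943^0·0.1069^2 = -0.011433
d^1_{0,0}(0.2143) = +0.988567 -0.011433 = +0.977135
|D^1_{0,0}|² = |d^1_{0,0}(β)|² = (+0.977135)² = 0.954792 (the z-rotation phases have unit modulus)

P=0.9548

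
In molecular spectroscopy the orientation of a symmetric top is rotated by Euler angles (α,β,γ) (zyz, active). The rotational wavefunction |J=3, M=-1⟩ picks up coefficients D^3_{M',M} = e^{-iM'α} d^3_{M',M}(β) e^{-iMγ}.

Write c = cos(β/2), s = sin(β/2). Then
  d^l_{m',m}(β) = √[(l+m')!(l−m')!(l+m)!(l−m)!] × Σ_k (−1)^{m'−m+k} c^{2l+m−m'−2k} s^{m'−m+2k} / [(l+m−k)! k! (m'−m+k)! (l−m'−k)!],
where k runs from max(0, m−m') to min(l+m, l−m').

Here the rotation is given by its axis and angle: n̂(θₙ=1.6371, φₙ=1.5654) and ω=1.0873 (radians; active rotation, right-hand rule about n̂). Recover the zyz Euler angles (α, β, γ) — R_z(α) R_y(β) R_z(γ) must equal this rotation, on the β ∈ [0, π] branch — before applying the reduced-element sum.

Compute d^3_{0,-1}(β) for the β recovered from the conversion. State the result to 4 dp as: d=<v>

Axis–angle → zyz. n̂ = (sinθₙcosφₙ, sinθₙsinφₙ, cosθₙ) = (+0.005384, +0.997788, -0.066255), ω = 1.0873.
R = I cosω + sinω [n̂]ₓ + (1−cosω) n̂n̂ᵀ gives
  R = [+0.464893, +0.061536, +0.883226; -0.055786, +0.997635, -0.040143; -0.883608, -0.030609, +0.467227]
β = atan2(√(R₁₃²+R₂₃²), R₃₃) = 1.084645; α = atan2(R₂₃, R₁₃) mod 2π = 6.237766; γ = atan2(R₃₂, −R₃₁) mod 2π = 6.248558
d^3_{0,-1}(β=1.0846) via the finite sum:
Half-angle: c=0.856512, s=0.516127. N=√(6·6·2·24)=41.569219
The bounds max(0,m−m')=0 and min(l+m,l−m')=2 give 3 terms
  k=0: (−1)^1·41.5692/(12)·0.8565^5·0.5161^1 = -0.824166
  k=1: (−1)^2·41.5692/(4)·0.8565^3·0.5161^3 = +0.897804
  k=2: (−1)^3·41.5692/(12)·0.8565^1·0.5161^5 = -0.108669
d^3_{0,-1}(1.0846) = -0.824166 +0.897804 -0.108669 = -0.035031

d=-0.0350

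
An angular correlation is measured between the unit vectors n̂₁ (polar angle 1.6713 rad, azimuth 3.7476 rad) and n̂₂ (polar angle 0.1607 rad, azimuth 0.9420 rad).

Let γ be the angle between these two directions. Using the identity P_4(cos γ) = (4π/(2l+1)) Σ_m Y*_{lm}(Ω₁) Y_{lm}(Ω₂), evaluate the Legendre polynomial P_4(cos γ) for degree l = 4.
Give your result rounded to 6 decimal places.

0.158768

Term-by-term m-sum for l=4 (normalisation 4π/9 = 1.396263):
  m=-4: (-0.326730+0.285158i) × (-0.000235+0.000170i) = +0.000028-0.000123i  (running Σ = +0.000028-0.000123i)
  m=-3: (-0.030270+0.119933i) × (-0.004812-0.001571i) = +0.000334-0.000530i  (running Σ = +0.000362-0.000652i)
  m=-2: (-0.108086-0.288219i) × (-0.015360-0.047428i) = -0.012010+0.009553i  (running Σ = -0.011647+0.008901i)
  m=-1: (-0.113717-0.078805i) × (+0.167923-0.230894i) = -0.037291+0.013023i  (running Σ = -0.048939+0.021925i)
  m=0: (+0.285784-0.000000i) × (+0.740375+0.000000i) = +0.211587+0.000000i  (running Σ = +0.162648+0.021925i)
  m=1: (+0.113717-0.078805i) × (-0.167923-0.230894i) = -0.037291-0.013023i  (running Σ = +0.125357+0.008901i)
  m=2: (-0.108086+0.288219i) × (-0.015360+0.047428i) = -0.012010-0.009553i  (running Σ = +0.113347-0.000652i)
  m=3: (+0.030270+0.119933i) × (+0.004812-0.001571i) = +0.000334+0.000530i  (running Σ = +0.113681-0.000123i)
  m=4: (-0.326730-0.285158i) × (-0.000235-0.000170i) = +0.000028+0.000123i  (running Σ = +0.113710+0.000000i)
Accumulated sum +0.113710+0.000000i; after 4π/(2l+1) scaling, +0.158768+0.000000i ⇒ P_4 = 0.158768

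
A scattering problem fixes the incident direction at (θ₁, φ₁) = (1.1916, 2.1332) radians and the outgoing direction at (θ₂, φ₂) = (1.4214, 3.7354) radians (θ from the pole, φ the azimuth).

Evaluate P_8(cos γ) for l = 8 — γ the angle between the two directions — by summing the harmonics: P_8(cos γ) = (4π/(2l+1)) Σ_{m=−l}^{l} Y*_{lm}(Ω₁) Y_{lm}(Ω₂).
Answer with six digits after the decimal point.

0.266678

Expand P_8 via completeness: Σ_{m} conj(Y_{8,m}) at Ω₁ times Y_{8,m} at Ω₂ —
  [-8]  conj(Y_{8,-8})(Ω₁) = -0.06047 - 0.27939j ; Y_{8,-8}(Ω₂) = 0.01794 + 0.47091j ; Δ = 0.13048 - 0.03349j
  [-7]  conj(Y_{8,-7})(Ω₁) = -0.32534 + 0.31900j ; Y_{8,-7}(Ω₂) = 0.14969 - 0.24103j ; Δ = 0.02819 + 0.12617j
  [-6]  conj(Y_{8,-6})(Ω₁) = 0.24843 + 0.05891j ; Y_{8,-6}(Ω₂) = 0.21445 - 0.09609j ; Δ = 0.05894 - 0.01124j
  [-5]  conj(Y_{8,-5})(Ω₁) = 0.06366 + 0.18611j ; Y_{8,-5}(Ω₂) = -0.30075 - 0.05242j ; Δ = -0.00939 - 0.05931j
  [-4]  conj(Y_{8,-4})(Ω₁) = 0.21232 - 0.26319j ; Y_{8,-4}(Ω₂) = -0.10624 - 0.10227j ; Δ = -0.04948 + 0.00625j
  [-3]  conj(Y_{8,-3})(Ω₁) = 0.04365 + 0.00510j ; Y_{8,-3}(Ω₂) = 0.06421 + 0.30034j ; Δ = 0.00127 + 0.01344j
  [-2]  conj(Y_{8,-2})(Ω₁) = -0.14465 - 0.30255j ; Y_{8,-2}(Ω₂) = -0.03980 + 0.09874j ; Δ = 0.03563 - 0.00224j
  [-1]  conj(Y_{8,-1})(Ω₁) = -0.01131 + 0.01795j ; Y_{8,-1}(Ω₂) = 0.25353 - 0.17115j ; Δ = 0.00020 + 0.00649j
  [+0]  conj(Y_{8,0})(Ω₁) = -0.32867 + 0.00000j ; Y_{8,0}(Ω₂) = 0.09412 + 0.00000j ; Δ = -0.03094 + 0.00000j
  [+1]  conj(Y_{8,1})(Ω₁) = 0.01131 + 0.01795j ; Y_{8,1}(Ω₂) = -0.25353 - 0.17115j ; Δ = 0.00020 - 0.00649j
  [+2]  conj(Y_{8,2})(Ω₁) = -0.14465 + 0.30255j ; Y_{8,2}(Ω₂) = -0.03980 - 0.09874j ; Δ = 0.03563 + 0.00224j
  [+3]  conj(Y_{8,3})(Ω₁) = -0.04365 + 0.00510j ; Y_{8,3}(Ω₂) = -0.06421 + 0.30034j ; Δ = 0.00127 - 0.01344j
  [+4]  conj(Y_{8,4})(Ω₁) = 0.21232 + 0.26319j ; Y_{8,4}(Ω₂) = -0.10624 + 0.10227j ; Δ = -0.04948 - 0.00625j
  [+5]  conj(Y_{8,5})(Ω₁) = -0.06366 + 0.18611j ; Y_{8,5}(Ω₂) = 0.30075 - 0.05242j ; Δ = -0.00939 + 0.05931j
  [+6]  conj(Y_{8,6})(Ω₁) = 0.24843 - 0.05891j ; Y_{8,6}(Ω₂) = 0.21445 + 0.09609j ; Δ = 0.05894 + 0.01124j
  [+7]  conj(Y_{8,7})(Ω₁) = 0.32534 + 0.31900j ; Y_{8,7}(Ω₂) = -0.14969 - 0.24103j ; Δ = 0.02819 - 0.12617j
  [+8]  conj(Y_{8,8})(Ω₁) = -0.06047 + 0.27939j ; Y_{8,8}(Ω₂) = 0.01794 - 0.47091j ; Δ = 0.13048 + 0.03349j
Σ over m = 0.36077 + 0.00000j; ×(4π/17) → 0.26668 + 0.00000j. Real part: 0.266678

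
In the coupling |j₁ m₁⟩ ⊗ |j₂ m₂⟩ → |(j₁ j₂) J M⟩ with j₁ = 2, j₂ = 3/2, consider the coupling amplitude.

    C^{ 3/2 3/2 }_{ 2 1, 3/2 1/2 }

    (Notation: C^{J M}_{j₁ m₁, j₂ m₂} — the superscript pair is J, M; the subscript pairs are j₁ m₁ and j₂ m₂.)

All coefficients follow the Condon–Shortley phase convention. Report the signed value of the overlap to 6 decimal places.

−√(2/5) = -0.632456

triangle: 2!*2!*1!/6! = 4/720
(j±m)!: 3!*1!*2!*1!*3!*0! = 72
prefactor² = (2J+1)*Δ*N² = 8/5
  k=1: −1/(1!*1!*0!*1!*2!*0!) = -1/2
Σ = -1/2  ⇒  CG² = 8/5*(-1/2)² = 2/5
CG = −√(2/5) = -0.632456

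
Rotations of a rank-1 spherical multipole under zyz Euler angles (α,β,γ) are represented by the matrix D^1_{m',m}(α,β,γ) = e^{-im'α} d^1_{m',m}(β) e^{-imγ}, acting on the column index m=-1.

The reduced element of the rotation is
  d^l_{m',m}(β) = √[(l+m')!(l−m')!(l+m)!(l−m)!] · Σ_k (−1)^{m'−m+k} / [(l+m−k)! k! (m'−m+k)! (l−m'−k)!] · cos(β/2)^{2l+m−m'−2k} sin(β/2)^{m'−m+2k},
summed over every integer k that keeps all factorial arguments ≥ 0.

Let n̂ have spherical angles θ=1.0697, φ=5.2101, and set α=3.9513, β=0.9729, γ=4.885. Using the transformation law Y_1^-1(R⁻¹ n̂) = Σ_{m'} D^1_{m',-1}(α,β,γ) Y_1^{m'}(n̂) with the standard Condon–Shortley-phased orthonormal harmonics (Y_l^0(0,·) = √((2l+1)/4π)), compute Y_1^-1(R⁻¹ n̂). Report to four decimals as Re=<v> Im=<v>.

Re=-0.2987 Im=0.0340

Need the full column D^1_{m',-1} for m'=−1..1 at α=3.9513, β=0.9729, γ=4.8850.
cos(β/2)=0.883998, sin(β/2)=0.467491
d^1_{-1,-1}: single k=0 term ⇒ +0.781452;  D = -0.650002+0.433781i
d^1_{0,-1}: single k=0 term ⇒ -0.584439;  D = -0.100380+0.575754i
d^1_{1,-1}: single k=0 term ⇒ +0.218548;  D = +0.130006+0.175674i
Y_1^{m'}(θ=1.0697,φ=5.2101) and Σ D·Y over m':
  (-0.6500+0.4338i)·(+0.1447+0.2663i)  (-0.1004+0.5758i)·(+0.2347+0.0000i)  (+0.1300+0.1757i)·(-0.1447+0.2663i)
Y_1^-1(R⁻¹ n̂) = -0.298672+0.034028i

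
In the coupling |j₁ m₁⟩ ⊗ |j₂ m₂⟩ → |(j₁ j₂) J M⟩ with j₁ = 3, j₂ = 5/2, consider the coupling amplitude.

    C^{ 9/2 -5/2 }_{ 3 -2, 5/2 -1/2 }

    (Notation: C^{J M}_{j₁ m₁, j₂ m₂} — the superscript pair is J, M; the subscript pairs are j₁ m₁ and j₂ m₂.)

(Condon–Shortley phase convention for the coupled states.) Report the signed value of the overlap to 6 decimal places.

triangle: 1!·5!·4!/11! = 2880/39916800
(j±m)!: 1!·5!·2!·3!·2!·7! = 14515200
prefactor² = (2J+1)·Δ·N² = 115200/11
  k=0: +1/(0!·1!·5!·2!·0!·2!) = 1/480
  k=1: −1/(1!·0!·4!·1!·1!·3!) = -1/144
Σ = -7/1440  ⇒  CG² = 115200/11·(-7/1440)² = 49/198
CG = −√(49/198) = -0.497468

-0.497468  (= −√(49/198))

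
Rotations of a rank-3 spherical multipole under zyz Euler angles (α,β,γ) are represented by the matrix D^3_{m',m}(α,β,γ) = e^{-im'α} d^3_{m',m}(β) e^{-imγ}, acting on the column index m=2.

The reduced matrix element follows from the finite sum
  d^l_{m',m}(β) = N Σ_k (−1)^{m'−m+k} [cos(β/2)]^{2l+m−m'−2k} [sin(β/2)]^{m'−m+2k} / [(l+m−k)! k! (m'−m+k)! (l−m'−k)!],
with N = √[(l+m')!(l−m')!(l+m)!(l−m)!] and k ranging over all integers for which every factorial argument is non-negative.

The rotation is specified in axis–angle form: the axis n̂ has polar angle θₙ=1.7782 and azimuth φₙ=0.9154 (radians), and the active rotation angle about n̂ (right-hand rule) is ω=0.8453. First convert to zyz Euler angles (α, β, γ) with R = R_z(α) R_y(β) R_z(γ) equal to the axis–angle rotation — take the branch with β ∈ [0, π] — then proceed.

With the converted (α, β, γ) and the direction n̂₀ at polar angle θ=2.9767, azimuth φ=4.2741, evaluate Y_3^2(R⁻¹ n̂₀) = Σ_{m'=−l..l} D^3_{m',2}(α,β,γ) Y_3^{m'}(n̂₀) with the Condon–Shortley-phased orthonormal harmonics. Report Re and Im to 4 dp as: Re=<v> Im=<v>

Axis–angle → zyz. n̂ = (sinθₙcosφₙ, sinθₙsinφₙ, cosθₙ) = (+0.596412, +0.775816, -0.205920), ω = 0.8453.
R = I cosω + sinω [n̂]ₓ + (1−cosω) n̂n̂ᵀ gives
  R = [+0.783200, +0.309760, +0.539116; +0.001634, +0.866039, -0.499974; -0.621768, +0.392461, +0.677775]
β = atan2(√(R₁₃²+R₂₃²), R₃₃) = 0.826064; α = atan2(R₂₃, R₁₃) mod 2π = 5.535439; γ = atan2(R₃₂, −R₃₁) mod 2π = 0.563046
Need the full column D^3_{m',2} for m'=−3..3 at α=5.5354, β=0.8261, γ=0.5630.
cos(β/2)=0.915908, sin(β/2)=0.401388
d^3_{-3,2}: single k=5 term ⇒ +0.023375;  D = -0.022771+0.005277i
d^3_{-2,2}: k∈[4..5] ⇒ +0.108876 -0.004182 = +0.104694;  D = -0.090855-0.052021i
d^3_{-1,2}: k∈[3..4] ⇒ +0.314253 -0.030177 = +0.284076;  D = -0.084776-0.271131i
d^3_{0,2}: k∈[2..3] ⇒ +0.621008 -0.119268 = +0.501740;  D = +0.215844-0.452940i
d^3_{1,2}: k∈[1..2] ⇒ +0.818133 -0.314253 = +0.503880;  D = +0.468244-0.186125i
d^3_{2,2}: k∈[0..1] ⇒ +0.590352 -0.566900 = +0.023452;  D = +0.021870+0.008468i
d^3_{3,2}: single k=0 term ⇒ -0.633723;  D = -0.277729-0.569624i
Y_3^{m'}(θ=2.9767,φ=4.2741) and Σ D·Y over m':
  (-0.0228+0.0053i)·(+0.0018-0.0005i)  (-0.0909-0.0520i)·(+0.0174+0.0209i)  (-0.0848-0.2711i)·(-0.0870+0.1857i)  (+0.2158-0.4529i)·(-0.6866+0.0000i)  (+0.4682-0.1861i)·(+0.0870+0.1857i)  (+0.0219+0.0085i)·(+0.0174-0.0209i)  (-0.2777-0.5696i)·(-0.0018-0.0005i)
Y_3^2(R⁻¹ n̂) = -0.014929+0.387657i

Re=-0.0149 Im=0.3877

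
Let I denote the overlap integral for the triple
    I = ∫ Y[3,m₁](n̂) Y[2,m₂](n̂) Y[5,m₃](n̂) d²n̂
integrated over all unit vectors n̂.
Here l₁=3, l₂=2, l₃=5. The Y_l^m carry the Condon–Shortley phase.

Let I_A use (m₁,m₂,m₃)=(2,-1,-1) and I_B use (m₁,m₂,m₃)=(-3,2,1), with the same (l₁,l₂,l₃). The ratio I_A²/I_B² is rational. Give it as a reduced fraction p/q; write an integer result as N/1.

24/1

Shared (l₁,l₂,l₃)=(3,2,5): N and (l;000)² cancel in I_A²/I_B².
A: Δ = 0!·6!·4!/11! = 1/2310; Racah Σ t=0..0: t=0:+1/720 = 1/720; ⇒ 3j(3 2 5; 2 -1 -1)² = 4/385, sgn +1
B: Δ = 0!·6!·4!/11! = 1/2310; Racah Σ t=0..0: t=0:+1/17280 = 1/17280; ⇒ 3j(3 2 5; -3 2 1)² = 1/2310, sgn +1
I_A²/I_B² = (4/385)/(1/2310) = 24/1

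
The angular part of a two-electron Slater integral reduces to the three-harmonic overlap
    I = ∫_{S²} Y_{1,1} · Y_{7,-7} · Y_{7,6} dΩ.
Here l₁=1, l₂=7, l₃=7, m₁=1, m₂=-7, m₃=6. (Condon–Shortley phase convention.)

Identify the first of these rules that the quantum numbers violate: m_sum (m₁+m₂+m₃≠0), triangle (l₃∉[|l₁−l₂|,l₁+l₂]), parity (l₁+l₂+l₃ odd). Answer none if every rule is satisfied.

azimuthal sum: 1 − 7 + 6 = 0  ✓
6 ≤ 7 ≤ 8 (triangle on l)  ✓
L = 1 + 7 + 7 = 15 (odd)  ✗

parity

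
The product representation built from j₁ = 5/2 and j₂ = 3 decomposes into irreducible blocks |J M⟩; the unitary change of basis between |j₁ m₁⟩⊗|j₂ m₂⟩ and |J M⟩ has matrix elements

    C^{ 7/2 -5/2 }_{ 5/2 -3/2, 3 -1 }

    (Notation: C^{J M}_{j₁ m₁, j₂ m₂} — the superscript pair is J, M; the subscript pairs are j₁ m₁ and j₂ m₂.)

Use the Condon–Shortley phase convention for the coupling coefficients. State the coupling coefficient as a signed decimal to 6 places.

√[8·2!3!4!/10! · 1!4!2!4!1!6!] = √(18432/35)
  +(−1)^1/∏(1,1,3,1,0,3)! = -1/36  (running -1/36)
  +(−1)^2/∏(2,0,2,0,1,4)! = 1/96  (running -5/288)
⟨..|..⟩ = √(18432/35)·(-5/288) = -0.398410

-0.398410  (= −√(10/63))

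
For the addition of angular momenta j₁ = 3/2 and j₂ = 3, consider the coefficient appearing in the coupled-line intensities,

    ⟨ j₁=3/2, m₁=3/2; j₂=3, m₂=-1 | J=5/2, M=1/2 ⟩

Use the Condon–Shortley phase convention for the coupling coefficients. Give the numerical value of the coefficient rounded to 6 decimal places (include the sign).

√[6·2!1!4!/8! · 3!0!2!4!3!2!] = √(864/35)
  +(−1)^0/∏(0,2,0,2,1,2)! = 1/8  (running 1/8)
⟨..|..⟩ = √(864/35)·(1/8) = +0.621059

+0.621059  (= +√(27/70))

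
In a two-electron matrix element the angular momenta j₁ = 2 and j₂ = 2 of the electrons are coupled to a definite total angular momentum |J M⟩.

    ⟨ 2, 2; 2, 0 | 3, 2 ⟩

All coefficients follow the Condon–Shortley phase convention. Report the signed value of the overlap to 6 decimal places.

+√(1/2) ≈ +0.707107

triangle: 1!×3!×3!/8! = 36/40320
(j±m)!: 4!×0!×2!×2!×5!×1! = 11520
prefactor² = (2J+1)×Δ×N² = 72
  k=0: +1/(0!×1!×0!×2!×3!×1!) = 1/12
Σ = 1/12  ⇒  CG² = 72×(1/12)² = 1/2
CG = +√(1/2) = +0.707107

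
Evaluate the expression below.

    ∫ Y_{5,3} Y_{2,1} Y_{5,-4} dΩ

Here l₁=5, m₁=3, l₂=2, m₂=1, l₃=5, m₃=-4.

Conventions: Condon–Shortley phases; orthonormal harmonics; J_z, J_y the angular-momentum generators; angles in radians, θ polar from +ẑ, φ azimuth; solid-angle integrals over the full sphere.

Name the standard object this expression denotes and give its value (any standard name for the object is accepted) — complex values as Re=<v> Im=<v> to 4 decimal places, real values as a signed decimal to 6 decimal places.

This is a Gaunt coefficient — the integral of a triple product of spherical harmonics over the sphere.
Checks pass: Σm=0; 12 even; l₃=5∈[3,7].
(2·5+1)(2·2+1)(2·5+1) = 605
Δ: 2! 8! 2! / 13! → 1/38610
sum: t=0:+1/2880 t=1:−1/576 t=2:+1/2880 = -1/960
3j²(5 2 5; 0 0 0) = Δ·Π!·Σ² = 10/429  (sign +1)
sum: t=1:−1/10080 t=2:+1/80640 = -1/11520
3j²(5 2 5; 3 1 -4) = Δ·Π!·Σ² = 49/1430  (sign +1)
combine: 4πI² = 605·10/429·49/1430 = 245/507
take √, sign +1: I = 0.19609844

Gaunt coefficient, +0.196098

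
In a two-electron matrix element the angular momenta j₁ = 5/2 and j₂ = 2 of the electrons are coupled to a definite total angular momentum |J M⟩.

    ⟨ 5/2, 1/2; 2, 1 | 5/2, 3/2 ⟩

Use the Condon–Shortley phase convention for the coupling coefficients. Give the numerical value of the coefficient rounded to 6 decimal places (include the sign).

−√(6/35) ≈ -0.414039

j₁+j₂−J=2  J+j₁−j₂=3  J−j₁+j₂=2  j₁+j₂+J+1=8
(j₁±m₁, j₂±m₂, J±M) = (3,2,3,1,4,1)
P² = 216/35
sum k=1..2:
  [1] −1/4 = -1/4
  [2] +1/12 = 1/12
S = -1/6
C² = P²·S² = 6/35 ; C = -0.414039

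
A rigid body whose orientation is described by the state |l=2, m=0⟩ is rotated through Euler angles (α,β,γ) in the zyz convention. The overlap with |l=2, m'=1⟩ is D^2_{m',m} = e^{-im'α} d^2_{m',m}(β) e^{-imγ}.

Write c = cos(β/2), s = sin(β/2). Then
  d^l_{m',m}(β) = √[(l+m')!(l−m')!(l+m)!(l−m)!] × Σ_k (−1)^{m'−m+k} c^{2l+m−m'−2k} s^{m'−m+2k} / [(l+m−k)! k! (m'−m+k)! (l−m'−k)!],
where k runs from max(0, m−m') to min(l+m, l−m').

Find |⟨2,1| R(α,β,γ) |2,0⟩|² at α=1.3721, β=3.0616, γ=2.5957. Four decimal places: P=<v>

P=0.0095

First d^2_{1,0}(β=3.0616), then the phase factors e^{-i(1)α} and e^{-i(0)γ}:
Half-angle: c=0.039986, s=0.999200. N=√(6·1·2·2)=4.898979
k: max(0,(0)−(1))=0 … min(2+(0),2−(1))=1
  k=0: (−1)^1·4.8990/(2)·0.0400^3·0.9992^1 = -0.000156
  k=1: (−1)^2·4.8990/(2)·0.0400^1·0.9992^3 = +0.097710
d^2_{1,0}(3.0616) = -0.000156 +0.097710 = +0.097553
|D^2_{1,0}|² = |d^2_{1,0}(β)|² = (+0.097553)² = 0.009517 (the z-rotation phases have unit modulus)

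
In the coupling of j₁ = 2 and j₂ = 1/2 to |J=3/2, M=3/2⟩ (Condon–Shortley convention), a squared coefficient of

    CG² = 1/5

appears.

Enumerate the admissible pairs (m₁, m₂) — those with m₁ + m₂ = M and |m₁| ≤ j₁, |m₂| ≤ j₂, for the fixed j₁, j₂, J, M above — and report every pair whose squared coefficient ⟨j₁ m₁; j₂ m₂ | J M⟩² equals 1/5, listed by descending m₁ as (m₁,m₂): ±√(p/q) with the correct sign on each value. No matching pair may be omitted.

Admissible pairs with m₁+m₂ = M = 3/2: (1,1/2), (2,-1/2)
  (m₁,m₂)=(2,-1/2): CG² = 4/5, CG = +√(4/5)
  (m₁,m₂)=(1,1/2): CG² = 1/5, CG = −√(1/5)   ← matches the target
Pairs with CG² = 1/5: (1,1/2): −√(1/5)

(1,1/2): −√(1/5)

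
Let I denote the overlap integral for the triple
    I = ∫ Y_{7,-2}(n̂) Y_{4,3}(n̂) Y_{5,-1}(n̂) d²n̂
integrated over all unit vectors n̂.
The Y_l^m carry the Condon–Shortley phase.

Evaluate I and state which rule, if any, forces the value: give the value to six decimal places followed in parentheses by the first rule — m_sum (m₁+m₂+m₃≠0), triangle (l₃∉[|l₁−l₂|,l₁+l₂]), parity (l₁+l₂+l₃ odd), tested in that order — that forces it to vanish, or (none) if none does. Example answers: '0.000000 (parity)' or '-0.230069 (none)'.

-0.162315 (none)

Checks pass: Σm=0; 16 even; l₃=5∈[3,11].
(2·7+1)(2·4+1)(2·5+1) = 1485
Δ: 6! 8! 2! / 17! → 1/6126120
sum: t=2:+1/69120 t=3:−1/20736 t=4:+1/69120 = -1/51840
3j²(7 4 5; 0 0 0) = Δ·Π!·Σ² = 280/21879  (sign +1)
sum: t=5:−1/138240 t=6:+1/518400 = -11/2073600
3j²(7 4 5; -2 3 -1) = Δ·Π!·Σ² = 77/4420  (sign -1)
combine: 4πI² = 1485·280/21879·77/4420 = 16170/48841
take √, sign -1: I = -0.16231468
No selection rule forces the value: the integral is nonzero (none).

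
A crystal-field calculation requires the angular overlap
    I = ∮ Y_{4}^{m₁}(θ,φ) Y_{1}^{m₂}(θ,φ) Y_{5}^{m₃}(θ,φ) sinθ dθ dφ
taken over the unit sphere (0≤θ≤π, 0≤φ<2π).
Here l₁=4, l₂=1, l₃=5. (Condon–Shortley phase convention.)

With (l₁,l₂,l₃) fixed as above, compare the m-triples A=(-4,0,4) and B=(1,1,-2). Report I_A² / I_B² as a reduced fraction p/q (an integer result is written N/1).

3/7

l's match ⇒ only the (l;m) 3-j factors differ between A and B.
A: triangle coeff Δ(4,1,5) = 1/495; Σ_t [0,0]: t=0:+1/40320 = 1/40320; (3j)²=1/55 [(4 1 5; -4 0 4)], sign=-1
B: triangle coeff Δ(4,1,5) = 1/495; Σ_t [0,0]: t=0:+1/1440 = 1/1440; (3j)²=7/165 [(4 1 5; 1 1 -2)], sign=-1
I_A²/I_B² = (1/55)/(7/165) = 3/7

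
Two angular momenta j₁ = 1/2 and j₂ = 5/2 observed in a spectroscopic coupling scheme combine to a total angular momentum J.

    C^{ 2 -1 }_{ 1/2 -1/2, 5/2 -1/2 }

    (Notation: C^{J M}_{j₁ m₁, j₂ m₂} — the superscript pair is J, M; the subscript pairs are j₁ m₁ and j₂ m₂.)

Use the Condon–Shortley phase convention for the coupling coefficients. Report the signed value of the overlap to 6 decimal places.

-0.577350  (= −√(1/3))

j₁+j₂−J=1  J+j₁−j₂=0  J−j₁+j₂=4  j₁+j₂+J+1=6
(j₁±m₁, j₂±m₂, J±M) = (0,1,2,3,1,3)
P² = 12
sum k=1..1:
  [1] −1/6 = -1/6
S = -1/6
C² = P²·S² = 1/3 ; C = -0.577350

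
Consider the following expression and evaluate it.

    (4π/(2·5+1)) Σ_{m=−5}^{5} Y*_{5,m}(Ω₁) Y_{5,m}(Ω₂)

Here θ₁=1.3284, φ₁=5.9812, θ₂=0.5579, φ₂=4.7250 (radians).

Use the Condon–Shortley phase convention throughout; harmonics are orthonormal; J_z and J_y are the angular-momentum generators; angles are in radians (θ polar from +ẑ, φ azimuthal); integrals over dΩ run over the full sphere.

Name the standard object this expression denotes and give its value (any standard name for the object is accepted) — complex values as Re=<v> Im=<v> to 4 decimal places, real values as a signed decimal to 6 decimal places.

This sum is the spherical-harmonic addition theorem: it equals the Legendre polynomial P_l(cos γ) of the angle γ between the two directions.
Expand P_5 via completeness: Σ_{m} conj(Y_{5,m}) at Ω₁ times Y_{5,m} at Ω₂ —
  m=-5: Y*=(0.024341, -0.399400)  Y=(0.001216, 0.019263)  product (0.007723, -0.000017)
  m=-4: Y*=(0.111052, -0.292498)  Y=(0.097685, -0.004932)  product (0.009406, -0.029120)
  m=-3: Y*=(-0.094007, 0.119923)  Y=(-0.010635, -0.280962)  product (0.034694, 0.025137)
  m=-2: Y*=(-0.260999, 0.180084)  Y=(-0.466970, 0.011780)  product (0.119757, -0.087169)
  m=-1: Y*=(0.078103, -0.024330)  Y=(0.003853, 0.305522)  product (0.007734, 0.023769)
  m=+0: Y*=(0.313731, -0.000000)  Y=(-0.272490, 0.000000)  product (-0.085488, 0.000000)
  m=+1: Y*=(-0.078103, -0.024330)  Y=(-0.003853, 0.305522)  product (0.007734, -0.023769)
  m=+2: Y*=(-0.260999, -0.180084)  Y=(-0.466970, -0.011780)  product (0.119757, 0.087169)
  m=+3: Y*=(0.094007, 0.119923)  Y=(0.010635, -0.280962)  product (0.034694, -0.025137)
  m=+4: Y*=(0.111052, 0.292498)  Y=(0.097685, 0.004932)  product (0.009406, 0.029120)
  m=+5: Y*=(-0.024341, -0.399400)  Y=(-0.001216, 0.019263)  product (0.007723, 0.000017)
Accumulated sum (0.273139, 0.000000); after 4π/(2l+1) scaling, (0.312034, 0.000000) ⇒ P_5 = 0.312034

Legendre polynomial (addition theorem), +0.312034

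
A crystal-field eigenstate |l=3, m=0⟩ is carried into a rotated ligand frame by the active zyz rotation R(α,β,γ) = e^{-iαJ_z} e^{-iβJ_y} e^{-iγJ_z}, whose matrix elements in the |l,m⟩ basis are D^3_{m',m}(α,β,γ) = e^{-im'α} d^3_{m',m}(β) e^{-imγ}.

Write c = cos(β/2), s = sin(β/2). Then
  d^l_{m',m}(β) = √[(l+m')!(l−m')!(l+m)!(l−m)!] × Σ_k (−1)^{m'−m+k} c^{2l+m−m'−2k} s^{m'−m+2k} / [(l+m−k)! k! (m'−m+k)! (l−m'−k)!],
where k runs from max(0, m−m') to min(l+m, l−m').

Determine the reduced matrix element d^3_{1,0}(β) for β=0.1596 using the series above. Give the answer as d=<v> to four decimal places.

d^3_{1,0}(β=0.1596) via the finite sum:
With c≡cos(β/2)=0.996818 and s≡sin(β/2)=0.079715, N=[24·2·6·6]^{1/2}=41.569219
Admissible k: 0..2 (factorial args all ≥0)
  k=0: (−1)^1·41.5692/(12)·0.9968^5·0.0797^1 = -0.271776
  k=1: (−1)^2·41.5692/(4)·0.9968^3·0.0797^3 = +0.005214
  k=2: (−1)^3·41.5692/(12)·0.9968^1·0.0797^5 = -0.000011
d^3_{1,0}(0.1596) = -0.271776 +0.005214 -0.000011 = -0.266573

d=-0.2666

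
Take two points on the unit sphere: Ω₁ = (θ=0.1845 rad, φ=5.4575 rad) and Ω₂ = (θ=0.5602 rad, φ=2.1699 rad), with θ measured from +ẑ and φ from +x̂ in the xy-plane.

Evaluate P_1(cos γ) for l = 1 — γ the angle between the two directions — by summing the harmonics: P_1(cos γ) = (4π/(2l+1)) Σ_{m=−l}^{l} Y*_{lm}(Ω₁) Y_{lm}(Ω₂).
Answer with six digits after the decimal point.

0.736328

Term-by-term m-sum for l=1 (normalisation 4π/3 = 4.188790):
  m=-1: Y*=+0.042977-0.046587i  Y=-0.103521-0.151608i  product -0.011512-0.001693i
  m=+0: Y*=+0.480310-0.000000i  Y=+0.413919+0.000000i  product +0.198809+0.000000i
  m=+1: Y*=-0.042977-0.046587i  Y=+0.103521-0.151608i  product -0.011512+0.001693i
Accumulated sum +0.175785+0.000000i; after 4π/(2l+1) scaling, +0.736328+0.000000i ⇒ P_1 = 0.736328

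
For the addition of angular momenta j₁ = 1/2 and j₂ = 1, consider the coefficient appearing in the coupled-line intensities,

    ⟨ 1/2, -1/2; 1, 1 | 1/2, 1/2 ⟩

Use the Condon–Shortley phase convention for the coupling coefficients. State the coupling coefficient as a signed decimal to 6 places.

√[2·1!0!1!/3! · 0!1!2!0!1!0!] = √(2/3)
  +(−1)^1/∏(1,0,0,1,0,0)! = -1  (running -1)
⟨..|..⟩ = √(2/3)·(-1) = -0.816497

-0.816497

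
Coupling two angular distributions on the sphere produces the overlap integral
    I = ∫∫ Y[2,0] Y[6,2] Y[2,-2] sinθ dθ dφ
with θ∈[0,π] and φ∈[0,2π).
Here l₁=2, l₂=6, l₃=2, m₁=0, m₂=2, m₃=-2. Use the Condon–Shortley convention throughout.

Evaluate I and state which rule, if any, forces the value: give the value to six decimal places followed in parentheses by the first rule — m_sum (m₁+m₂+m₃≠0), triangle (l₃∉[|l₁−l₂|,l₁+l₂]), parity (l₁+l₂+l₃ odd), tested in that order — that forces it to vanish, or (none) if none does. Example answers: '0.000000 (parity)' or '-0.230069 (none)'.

0.000000 (triangle)

l₃=2 ∉ [4,8] — triangle fails ⇒ I = 0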